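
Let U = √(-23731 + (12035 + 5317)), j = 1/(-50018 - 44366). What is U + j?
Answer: -1/94384 + I*√6379 ≈ -1.0595e-5 + 79.869*I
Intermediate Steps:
j = -1/94384 (j = 1/(-94384) = -1/94384 ≈ -1.0595e-5)
U = I*√6379 (U = √(-23731 + 17352) = √(-6379) = I*√6379 ≈ 79.869*I)
U + j = I*√6379 - 1/94384 = -1/94384 + I*√6379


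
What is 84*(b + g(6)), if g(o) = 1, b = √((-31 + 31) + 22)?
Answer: 84 + 84*√22 ≈ 478.00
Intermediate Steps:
b = √22 (b = √(0 + 22) = √22 ≈ 4.6904)
84*(b + g(6)) = 84*(√22 + 1) = 84*(1 + √22) = 84 + 84*√22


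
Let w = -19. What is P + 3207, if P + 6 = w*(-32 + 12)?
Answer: 3581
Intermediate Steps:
P = 374 (P = -6 - 19*(-32 + 12) = -6 - 19*(-20) = -6 + 380 = 374)
P + 3207 = 374 + 3207 = 3581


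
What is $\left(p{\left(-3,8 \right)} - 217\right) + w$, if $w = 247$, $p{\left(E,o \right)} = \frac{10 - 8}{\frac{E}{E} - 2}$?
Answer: $28$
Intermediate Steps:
$p{\left(E,o \right)} = -2$ ($p{\left(E,o \right)} = \frac{2}{1 - 2} = \frac{2}{-1} = 2 \left(-1\right) = -2$)
$\left(p{\left(-3,8 \right)} - 217\right) + w = \left(-2 - 217\right) + 247 = -219 + 247 = 28$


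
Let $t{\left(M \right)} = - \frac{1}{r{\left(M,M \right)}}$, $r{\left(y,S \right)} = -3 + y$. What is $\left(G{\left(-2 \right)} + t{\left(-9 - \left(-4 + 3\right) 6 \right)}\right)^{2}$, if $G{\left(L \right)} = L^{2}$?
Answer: $\frac{625}{36} \approx 17.361$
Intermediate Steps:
$t{\left(M \right)} = - \frac{1}{-3 + M}$
$\left(G{\left(-2 \right)} + t{\left(-9 - \left(-4 + 3\right) 6 \right)}\right)^{2} = \left(\left(-2\right)^{2} - \frac{1}{-3 - \left(9 + \left(-4 + 3\right) 6\right)}\right)^{2} = \left(4 - \frac{1}{-3 - \left(9 - 6\right)}\right)^{2} = \left(4 - \frac{1}{-3 - 3}\right)^{2} = \left(4 - \frac{1}{-6}\right)^{2} = \left(4 - - \frac{1}{6}\right)^{2} = \left(4 + \frac{1}{6}\right)^{2} = \left(\frac{25}{6}\right)^{2} = \frac{625}{36}$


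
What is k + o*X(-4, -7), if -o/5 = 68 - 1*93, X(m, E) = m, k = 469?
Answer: -31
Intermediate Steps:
o = 125 (o = -5*(68 - 1*93) = -5*(68 - 93) = -5*(-25) = 125)
k + o*X(-4, -7) = 469 + 125*(-4) = 469 - 500 = -31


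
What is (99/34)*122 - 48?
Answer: 5223/17 ≈ 307.24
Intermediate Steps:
(99/34)*122 - 48 = 6039/17 - 48 = 5223/17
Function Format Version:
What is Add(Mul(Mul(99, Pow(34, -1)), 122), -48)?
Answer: Rational(5223, 17) ≈ 307.24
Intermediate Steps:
Add(Mul(Mul(99, Pow(34, -1)), 122), -48) = Add(Mul(Mul(99, Rational(1, 34)), 122), -48) = Add(Mul(Rational(99, 34), 122), -48) = Add(Rational(6039, 17), -48) = Rational(5223, 17)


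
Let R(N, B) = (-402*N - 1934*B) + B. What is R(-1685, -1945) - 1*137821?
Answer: 4299234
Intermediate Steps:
R(N, B) = -1933*B - 402*N (R(N, B) = (-1934*B - 402*N) + B = -1933*B - 402*N)
R(-1685, -1945) - 1*137821 = (-1933*(-1945) - 402*(-1685)) - 1*137821 = (3759685 + 677370) - 137821 = 4437055 - 137821 = 4299234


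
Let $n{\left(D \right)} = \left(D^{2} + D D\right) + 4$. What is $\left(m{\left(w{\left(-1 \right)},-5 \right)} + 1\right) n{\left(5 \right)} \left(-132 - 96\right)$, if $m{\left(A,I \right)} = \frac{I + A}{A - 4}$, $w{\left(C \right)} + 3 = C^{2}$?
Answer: $-26676$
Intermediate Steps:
$n{\left(D \right)} = 4 + 2 D^{2}$ ($n{\left(D \right)} = \left(D^{2} + D^{2}\right) + 4 = 2 D^{2} + 4 = 4 + 2 D^{2}$)
$w{\left(C \right)} = -3 + C^{2}$
$m{\left(A,I \right)} = \frac{A + I}{-4 + A}$
$\left(m{\left(w{\left(-1 \right)},-5 \right)} + 1\right) n{\left(5 \right)} \left(-132 - 96\right) = \left(\frac{\left(-3 + \left(-1\right)^{2}\right) - 5}{-4 - \left(3 - \left(-1\right)^{2}\right)} + 1\right) \left(4 + 2 \cdot 5^{2}\right) \left(-132 - 96\right) = \left(\frac{\left(-3 + 1\right) - 5}{-4 + \left(-3 + 1\right)} + 1\right) \left(4 + 2 \cdot 25\right) \left(-228\right) = \left(\frac{-2 - 5}{-4 - 2} + 1\right) \left(4 + 50\right) \left(-228\right) = \left(\frac{1}{-6} \left(-7\right) + 1\right) 54 \left(-228\right) = \left(\left(- \frac{1}{6}\right) \left(-7\right) + 1\right) 54 \left(-228\right) = \left(\frac{7}{6} + 1\right) 54 \left(-228\right) = \frac{13}{6} \cdot 54 \left(-228\right) = 117 \left(-228\right) = -26676$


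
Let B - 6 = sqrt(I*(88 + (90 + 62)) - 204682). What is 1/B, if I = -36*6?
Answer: 3/128279 - I*sqrt(256522)/256558 ≈ 2.3387e-5 - 0.0019741*I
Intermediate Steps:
I = -216
B = 6 + I*sqrt(256522) (B = 6 + sqrt(-216*(88 + (90 + 62)) - 204682) = 6 + sqrt(-216*(88 + 152) - 204682) = 6 + sqrt(-216*240 - 204682) = 6 + sqrt(-51840 - 204682) = 6 + sqrt(-256522) = 6 + I*sqrt(256522) ≈ 6.0 + 506.48*I)
1/B = 1/(6 + I*sqrt(256522))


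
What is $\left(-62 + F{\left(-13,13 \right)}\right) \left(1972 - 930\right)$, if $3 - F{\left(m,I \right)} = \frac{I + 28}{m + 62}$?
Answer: $- \frac{3055144}{49} \approx -62350.0$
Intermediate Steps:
$F{\left(m,I \right)} = 3 - \frac{28 + I}{62 + m}$ ($F{\left(m,I \right)} = 3 - \frac{I + 28}{m + 62} = 3 - \frac{28 + I}{62 + m}$)
$\left(-62 + F{\left(-13,13 \right)}\right) \left(1972 - 930\right) = \left(-62 + \frac{158 - 13 + 3 \left(-13\right)}{62 - 13}\right) \left(1972 - 930\right) = \left(-62 + \frac{158 - 13 - 39}{49}\right) 1042 = \left(-62 + \frac{1}{49} \cdot 106\right) 1042 = \left(-62 + \frac{106}{49}\right) 1042 = \left(- \frac{2932}{49}\right) 1042 = - \frac{3055144}{49}$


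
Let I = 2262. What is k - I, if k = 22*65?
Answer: -832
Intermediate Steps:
k = 1430
k - I = 1430 - 1*2262 = 1430 - 2262 = -832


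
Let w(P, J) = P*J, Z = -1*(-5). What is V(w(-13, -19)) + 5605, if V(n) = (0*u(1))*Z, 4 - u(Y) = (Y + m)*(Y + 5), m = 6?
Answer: 5605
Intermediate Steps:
Z = 5
u(Y) = 4 - (5 + Y)*(6 + Y) (u(Y) = 4 - (Y + 6)*(Y + 5) = 4 - (6 + Y)*(5 + Y) = 4 - (5 + Y)*(6 + Y))
w(P, J) = J*P
V(n) = 0 (V(n) = (0*(-26 - 1*1² - 11*1))*5 = (0*(-26 - 1*1 - 11))*5 = (0*(-26 - 1 - 11))*5 = (0*(-38))*5 = 0*5 = 0)
V(w(-13, -19)) + 5605 = 0 + 5605 = 5605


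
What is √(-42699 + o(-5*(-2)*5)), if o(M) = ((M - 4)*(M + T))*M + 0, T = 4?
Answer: √81501 ≈ 285.48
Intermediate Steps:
o(M) = M*(-4 + M)*(4 + M) (o(M) = ((M - 4)*(M + 4))*M + 0 = ((-4 + M)*(4 + M))*M + 0 = M*(-4 + M)*(4 + M) + 0 = M*(-4 + M)*(4 + M))
√(-42699 + o(-5*(-2)*5)) = √(-42699 + (-5*(-2)*5)*(-16 + (-5*(-2)*5)²)) = √(-42699 + (10*5)*(-16 + (10*5)²)) = √(-42699 + 50*(-16 + 50²)) = √(-42699 + 50*(-16 + 2500)) = √(-42699 + 50*2484) = √(-42699 + 124200) = √81501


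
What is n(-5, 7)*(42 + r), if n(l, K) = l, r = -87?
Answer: 225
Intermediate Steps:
n(-5, 7)*(42 + r) = -5*(42 - 87) = -5*(-45) = 225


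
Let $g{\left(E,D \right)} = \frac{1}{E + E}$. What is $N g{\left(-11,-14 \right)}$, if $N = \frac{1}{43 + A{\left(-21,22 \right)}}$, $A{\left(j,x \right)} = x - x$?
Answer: $- \frac{1}{946} \approx -0.0010571$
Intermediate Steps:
$g{\left(E,D \right)} = \frac{1}{2 E}$
$A{\left(j,x \right)} = 0$
$N = \frac{1}{43}$ ($N = \frac{1}{43 + 0} = \frac{1}{43} \approx 0.023256$)
$N g{\left(-11,-14 \right)} = \frac{\frac{1}{2} \frac{1}{-11}}{43} = \frac{\frac{1}{2} \left(- \frac{1}{11}\right)}{43} = \frac{1}{43} \left(- \frac{1}{22}\right) = - \frac{1}{946}$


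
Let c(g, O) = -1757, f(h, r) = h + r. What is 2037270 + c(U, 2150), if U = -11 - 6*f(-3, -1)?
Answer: 2035513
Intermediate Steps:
U = 13 (U = -11 - 6*(-3 - 1) = -11 - 6*(-4) = -11 + 24 = 13)
2037270 + c(U, 2150) = 2037270 - 1757 = 2035513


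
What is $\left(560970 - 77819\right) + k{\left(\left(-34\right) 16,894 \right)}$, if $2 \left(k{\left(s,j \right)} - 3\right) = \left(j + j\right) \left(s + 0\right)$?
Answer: $-3182$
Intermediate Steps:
$k{\left(s,j \right)} = 3 + j s$ ($k{\left(s,j \right)} = 3 + \frac{\left(j + j\right) \left(s + 0\right)}{2} = 3 + \frac{2 j s}{2} = 3 + j s$)
$\left(560970 - 77819\right) + k{\left(\left(-34\right) 16,894 \right)} = \left(560970 - 77819\right) + \left(3 + 894 \left(\left(-34\right) 16\right)\right) = 483151 + \left(3 + 894 \left(-544\right)\right) = 483151 + \left(3 - 486336\right) = 483151 - 486333 = -3182$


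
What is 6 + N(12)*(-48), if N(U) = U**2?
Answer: -6906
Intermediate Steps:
6 + N(12)*(-48) = 6 + 12**2*(-48) = 6 + 144*(-48) = 6 - 6912 = -6906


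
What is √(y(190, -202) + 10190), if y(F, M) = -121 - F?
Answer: √9879 ≈ 99.393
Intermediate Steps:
√(y(190, -202) + 10190) = √((-121 - 1*190) + 10190) = √((-121 - 190) + 10190) = √(-311 + 10190) = √9879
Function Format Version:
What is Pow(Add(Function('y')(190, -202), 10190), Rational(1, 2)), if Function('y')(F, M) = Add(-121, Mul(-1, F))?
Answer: Pow(9879, Rational(1, 2)) ≈ 99.393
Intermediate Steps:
Pow(Add(Function('y')(190, -202), 10190), Rational(1, 2)) = Pow(Add(Add(-121, Mul(-1, 190)), 10190), Rational(1, 2)) = Pow(Add(Add(-121, -190), 10190), Rational(1, 2)) = Pow(Add(-311, 10190), Rational(1, 2)) = Pow(9879, Rational(1, 2))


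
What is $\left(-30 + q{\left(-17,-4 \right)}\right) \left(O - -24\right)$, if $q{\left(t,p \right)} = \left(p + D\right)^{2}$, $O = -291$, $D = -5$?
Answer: $-13617$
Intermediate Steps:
$q{\left(t,p \right)} = \left(-5 + p\right)^{2}$ ($q{\left(t,p \right)} = \left(p - 5\right)^{2} = \left(-5 + p\right)^{2}$)
$\left(-30 + q{\left(-17,-4 \right)}\right) \left(O - -24\right) = \left(-30 + \left(-5 - 4\right)^{2}\right) \left(-291 - -24\right) = \left(-30 + \left(-9\right)^{2}\right) \left(-291 + 24\right) = \left(-30 + 81\right) \left(-267\right) = 51 \left(-267\right) = -13617$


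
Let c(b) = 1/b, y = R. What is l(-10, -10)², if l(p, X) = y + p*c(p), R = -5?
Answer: 16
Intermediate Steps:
y = -5
l(p, X) = -4 (l(p, X) = -5 + p/p = -5 + 1 = -4)
l(-10, -10)² = (-4)² = 16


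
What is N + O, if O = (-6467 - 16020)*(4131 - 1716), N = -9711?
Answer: -54315816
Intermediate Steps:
O = -54306105 (O = -22487*2415 = -54306105)
N + O = -9711 - 54306105 = -54315816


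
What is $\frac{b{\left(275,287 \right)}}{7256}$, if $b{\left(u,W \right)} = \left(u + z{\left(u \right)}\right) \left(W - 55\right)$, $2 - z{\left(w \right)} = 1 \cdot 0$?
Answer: $\frac{8033}{907} \approx 8.8567$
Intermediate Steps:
$z{\left(w \right)} = 2$ ($z{\left(w \right)} = 2 - 1 \cdot 0 = 2 - 0 = 2 + 0 = 2$)
$b{\left(u,W \right)} = \left(-55 + W\right) \left(2 + u\right)$ ($b{\left(u,W \right)} = \left(u + 2\right) \left(W - 55\right) = \left(2 + u\right) \left(-55 + W\right) = \left(-55 + W\right) \left(2 + u\right)$)
$\frac{b{\left(275,287 \right)}}{7256} = \frac{-110 - 15125 + 2 \cdot 287 + 287 \cdot 275}{7256} = \left(-110 - 15125 + 574 + 78925\right) \frac{1}{7256} = 64264 \cdot \frac{1}{7256} = \frac{8033}{907}$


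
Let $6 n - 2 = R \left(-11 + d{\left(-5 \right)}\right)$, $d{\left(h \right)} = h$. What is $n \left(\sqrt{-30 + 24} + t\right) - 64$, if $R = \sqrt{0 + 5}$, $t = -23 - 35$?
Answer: $-64 - \frac{\left(1 - 8 \sqrt{5}\right) \left(58 - i \sqrt{6}\right)}{3} \approx 262.51 - 13.789 i$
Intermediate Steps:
$t = -58$
$R = \sqrt{5} \approx 2.2361$
$n = \frac{1}{3} - \frac{8 \sqrt{5}}{3}$ ($n = \frac{1}{3} + \frac{\sqrt{5} \left(-11 - 5\right)}{6} = \frac{1}{3} + \frac{\sqrt{5} \left(-16\right)}{6} = \frac{1}{3} + \frac{\left(-16\right) \sqrt{5}}{6} = \frac{1}{3} - \frac{8 \sqrt{5}}{3} \approx -5.6295$)
$n \left(\sqrt{-30 + 24} + t\right) - 64 = \left(\frac{1}{3} - \frac{8 \sqrt{5}}{3}\right) \left(\sqrt{-30 + 24} - 58\right) - 64 = \left(\frac{1}{3} - \frac{8 \sqrt{5}}{3}\right) \left(\sqrt{-6} - 58\right) - 64 = \left(\frac{1}{3} - \frac{8 \sqrt{5}}{3}\right) \left(i \sqrt{6} - 58\right) - 64 = \left(\frac{1}{3} - \frac{8 \sqrt{5}}{3}\right) \left(-58 + i \sqrt{6}\right) - 64 = \left(-58 + i \sqrt{6}\right) \left(\frac{1}{3} - \frac{8 \sqrt{5}}{3}\right) - 64 = -64 + \left(-58 + i \sqrt{6}\right) \left(\frac{1}{3} - \frac{8 \sqrt{5}}{3}\right)$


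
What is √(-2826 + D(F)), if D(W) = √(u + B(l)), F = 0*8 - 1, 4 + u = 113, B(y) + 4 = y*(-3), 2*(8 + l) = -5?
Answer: √(-11304 + 2*√546)/2 ≈ 53.05*I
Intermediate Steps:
l = -21/2 (l = -8 + (½)*(-5) = -8 - 5/2 = -21/2 ≈ -10.500)
B(y) = -4 - 3*y (B(y) = -4 + y*(-3) = -4 - 3*y)
u = 109 (u = -4 + 113 = 109)
F = -1 (F = 0 - 1 = -1)
D(W) = √546/2 (D(W) = √(109 + (-4 - 3*(-21/2))) = √(109 + (-4 + 63/2)) = √(109 + 55/2) = √(273/2) = √546/2)
√(-2826 + D(F)) = √(-2826 + √546/2)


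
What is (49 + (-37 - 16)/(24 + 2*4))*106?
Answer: 80295/16 ≈ 5018.4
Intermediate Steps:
(49 + (-37 - 16)/(24 + 2*4))*106 = (49 - 53/(24 + 8))*106 = (49 - 53/32)*106 = (1515/32)*106 = 80295/16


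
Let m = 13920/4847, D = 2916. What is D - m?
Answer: 14119932/4847 ≈ 2913.1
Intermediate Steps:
m = 13920/4847 (m = 13920*(1/4847) = 13920/4847 ≈ 2.8719)
D - m = 2916 - 1*13920/4847 = 2916 - 13920/4847 = 14119932/4847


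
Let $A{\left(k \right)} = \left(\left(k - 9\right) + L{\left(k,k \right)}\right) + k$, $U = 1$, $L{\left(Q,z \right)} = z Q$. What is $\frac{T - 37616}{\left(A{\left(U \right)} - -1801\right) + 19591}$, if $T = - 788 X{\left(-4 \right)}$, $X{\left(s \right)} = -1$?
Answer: $- \frac{18414}{10693} \approx -1.7221$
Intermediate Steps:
$L{\left(Q,z \right)} = Q z$
$T = 788$ ($T = \left(-788\right) \left(-1\right) = 788$)
$A{\left(k \right)} = -9 + k^{2} + 2 k$ ($A{\left(k \right)} = \left(\left(k - 9\right) + k k\right) + k = \left(\left(-9 + k\right) + k^{2}\right) + k = \left(-9 + k + k^{2}\right) + k = -9 + k^{2} + 2 k$)
$\frac{T - 37616}{\left(A{\left(U \right)} - -1801\right) + 19591} = \frac{788 - 37616}{\left(\left(-9 + 1^{2} + 2 \cdot 1\right) - -1801\right) + 19591} = - \frac{36828}{\left(\left(-9 + 1 + 2\right) + 1801\right) + 19591} = - \frac{36828}{\left(-6 + 1801\right) + 19591} = - \frac{36828}{1795 + 19591} = - \frac{36828}{21386} = \left(-36828\right) \frac{1}{21386} = - \frac{18414}{10693}$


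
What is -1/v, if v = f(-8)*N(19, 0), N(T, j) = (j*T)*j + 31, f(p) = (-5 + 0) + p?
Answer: 1/403 ≈ 0.0024814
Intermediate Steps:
f(p) = -5 + p
N(T, j) = 31 + T*j**2 (N(T, j) = (T*j)*j + 31 = T*j**2 + 31 = 31 + T*j**2)
v = -403 (v = (-5 - 8)*(31 + 19*0**2) = -13*(31 + 19*0) = -13*(31 + 0) = -13*31 = -403)
-1/v = -1/(-403) = -1*(-1/403) = 1/403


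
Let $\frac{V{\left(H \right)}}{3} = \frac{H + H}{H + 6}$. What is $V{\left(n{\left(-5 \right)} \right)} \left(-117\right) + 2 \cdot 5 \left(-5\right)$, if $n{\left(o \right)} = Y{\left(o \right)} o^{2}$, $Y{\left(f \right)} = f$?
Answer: $- \frac{93700}{119} \approx -787.39$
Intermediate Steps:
$n{\left(o \right)} = o^{3}$ ($n{\left(o \right)} = o o^{2} = o^{3}$)
$V{\left(H \right)} = \frac{6 H}{6 + H}$ ($V{\left(H \right)} = 3 \frac{H + H}{H + 6} = 3 \frac{2 H}{6 + H} = \frac{6 H}{6 + H}$)
$V{\left(n{\left(-5 \right)} \right)} \left(-117\right) + 2 \cdot 5 \left(-5\right) = \frac{6 \left(-5\right)^{3}}{6 + \left(-5\right)^{3}} \left(-117\right) + 2 \cdot 5 \left(-5\right) = 6 \left(-125\right) \frac{1}{6 - 125} \left(-117\right) + 10 \left(-5\right) = 6 \left(-125\right) \frac{1}{-119} \left(-117\right) - 50 = 6 \left(-125\right) \left(- \frac{1}{119}\right) \left(-117\right) - 50 = \frac{750}{119} \left(-117\right) - 50 = - \frac{87750}{119} - 50 = - \frac{93700}{119}$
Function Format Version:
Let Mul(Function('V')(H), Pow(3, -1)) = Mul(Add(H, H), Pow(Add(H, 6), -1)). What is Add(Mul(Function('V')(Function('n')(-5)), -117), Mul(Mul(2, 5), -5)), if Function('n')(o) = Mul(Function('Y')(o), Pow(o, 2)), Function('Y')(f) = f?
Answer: Rational(-93700, 119) ≈ -787.39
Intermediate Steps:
Function('n')(o) = Pow(o, 3) (Function('n')(o) = Mul(o, Pow(o, 2)) = Pow(o, 3))
Function('V')(H) = Mul(6, H, Pow(Add(6, H), -1)) (Function('V')(H) = Mul(3, Mul(Add(H, H), Pow(Add(H, 6), -1))) = Mul(3, Mul(Mul(2, H), Pow(Add(6, H), -1))) = Mul(3, Mul(2, H, Pow(Add(6, H), -1))) = Mul(6, H, Pow(Add(6, H), -1)))
Add(Mul(Function('V')(Function('n')(-5)), -117), Mul(Mul(2, 5), -5)) = Add(Mul(Mul(6, Pow(-5, 3), Pow(Add(6, Pow(-5, 3)), -1)), -117), Mul(Mul(2, 5), -5)) = Add(Mul(Mul(6, -125, Pow(Add(6, -125), -1)), -117), Mul(10, -5)) = Add(Mul(Mul(6, -125, Pow(-119, -1)), -117), -50) = Add(Mul(Mul(6, -125, Rational(-1, 119)), -117), -50) = Add(Mul(Rational(750, 119), -117), -50) = Add(Rational(-87750, 119), -50) = Rational(-93700, 119)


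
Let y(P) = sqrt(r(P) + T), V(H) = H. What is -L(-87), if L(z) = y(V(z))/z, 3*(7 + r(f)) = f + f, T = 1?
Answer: 8*I/87 ≈ 0.091954*I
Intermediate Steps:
r(f) = -7 + 2*f/3 (r(f) = -7 + (f + f)/3 = -7 + (2*f)/3 = -7 + 2*f/3)
y(P) = sqrt(-6 + 2*P/3) (y(P) = sqrt((-7 + 2*P/3) + 1) = sqrt(-6 + 2*P/3))
L(z) = sqrt(-54 + 6*z)/(3*z) (L(z) = (sqrt(-54 + 6*z)/3)/z = sqrt(-54 + 6*z)/(3*z))
-L(-87) = -sqrt(-54 + 6*(-87))/(3*(-87)) = -(-1)*sqrt(-54 - 522)/(3*87) = -(-1)*sqrt(-576)/(3*87) = -(-1)*24*I/(3*87) = -(-8)*I/87 = 8*I/87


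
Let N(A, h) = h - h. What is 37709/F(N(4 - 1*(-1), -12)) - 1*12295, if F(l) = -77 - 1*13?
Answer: -1144259/90 ≈ -12714.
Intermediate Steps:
N(A, h) = 0
F(l) = -90 (F(l) = -77 - 13 = -90)
37709/F(N(4 - 1*(-1), -12)) - 1*12295 = 37709/(-90) - 1*12295 = 37709*(-1/90) - 12295 = -37709/90 - 12295 = -1144259/90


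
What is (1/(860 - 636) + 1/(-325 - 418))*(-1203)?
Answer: -624357/166432 ≈ -3.7514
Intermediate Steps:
(1/(860 - 636) + 1/(-325 - 418))*(-1203) = (1/224 + 1/(-743))*(-1203) = (1/224 - 1/743)*(-1203) = (519/166432)*(-1203) = -624357/166432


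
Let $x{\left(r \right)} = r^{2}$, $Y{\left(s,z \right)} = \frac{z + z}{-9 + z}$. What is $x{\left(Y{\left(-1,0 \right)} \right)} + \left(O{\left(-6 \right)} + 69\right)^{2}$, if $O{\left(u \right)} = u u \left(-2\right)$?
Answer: $9$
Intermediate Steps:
$O{\left(u \right)} = - 2 u^{2}$ ($O{\left(u \right)} = u^{2} \left(-2\right) = - 2 u^{2}$)
$Y{\left(s,z \right)} = \frac{2 z}{-9 + z}$
$x{\left(Y{\left(-1,0 \right)} \right)} + \left(O{\left(-6 \right)} + 69\right)^{2} = \left(2 \cdot 0 \frac{1}{-9 + 0}\right)^{2} + \left(- 2 \left(-6\right)^{2} + 69\right)^{2} = \left(2 \cdot 0 \frac{1}{-9}\right)^{2} + \left(\left(-2\right) 36 + 69\right)^{2} = \left(2 \cdot 0 \left(- \frac{1}{9}\right)\right)^{2} + \left(-72 + 69\right)^{2} = 0^{2} + \left(-3\right)^{2} = 0 + 9 = 9$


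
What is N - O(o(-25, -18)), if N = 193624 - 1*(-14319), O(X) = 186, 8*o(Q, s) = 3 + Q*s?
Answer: 207757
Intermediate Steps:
o(Q, s) = 3/8 + Q*s/8 (o(Q, s) = (3 + Q*s)/8 = 3/8 + Q*s/8)
N = 207943 (N = 193624 + 14319 = 207943)
N - O(o(-25, -18)) = 207943 - 1*186 = 207943 - 186 = 207757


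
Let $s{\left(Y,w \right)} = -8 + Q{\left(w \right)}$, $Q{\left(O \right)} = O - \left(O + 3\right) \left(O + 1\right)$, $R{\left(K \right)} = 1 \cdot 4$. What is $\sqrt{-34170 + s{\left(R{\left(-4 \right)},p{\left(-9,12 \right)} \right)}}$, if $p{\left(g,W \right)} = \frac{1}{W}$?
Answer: $\frac{i \sqrt{4922101}}{12} \approx 184.88 i$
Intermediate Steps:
$R{\left(K \right)} = 4$
$Q{\left(O \right)} = O - \left(1 + O\right) \left(3 + O\right)$ ($Q{\left(O \right)} = O - \left(3 + O\right) \left(1 + O\right) = O - \left(1 + O\right) \left(3 + O\right)$)
$s{\left(Y,w \right)} = -11 - w^{2} - 3 w$ ($s{\left(Y,w \right)} = -8 - \left(3 + w^{2} + 3 w\right) = -11 - w^{2} - 3 w$)
$\sqrt{-34170 + s{\left(R{\left(-4 \right)},p{\left(-9,12 \right)} \right)}} = \sqrt{-34170 - \left(11 + \frac{1}{4} + \left(\frac{1}{12}\right)^{2}\right)} = \sqrt{-34170 - \frac{1621}{144}} = \sqrt{- \frac{4922101}{144}} = \frac{i \sqrt{4922101}}{12}$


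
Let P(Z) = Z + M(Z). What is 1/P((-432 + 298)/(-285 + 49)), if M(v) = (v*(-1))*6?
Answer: -118/335 ≈ -0.35224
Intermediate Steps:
M(v) = -6*v (M(v) = -v*6 = -6*v)
P(Z) = -5*Z (P(Z) = Z - 6*Z = -5*Z)
1/P((-432 + 298)/(-285 + 49)) = 1/(-5*(-432 + 298)/(-285 + 49)) = 1/(-(-670)/(-236)) = 1/(-(-670)*(-1)/236) = 1/(-5*67/118) = 1/(-335/118) = -118/335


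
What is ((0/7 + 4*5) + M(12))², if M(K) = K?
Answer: 1024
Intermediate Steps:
((0/7 + 4*5) + M(12))² = ((0/7 + 4*5) + 12)² = ((0*(⅐) + 20) + 12)² = ((0 + 20) + 12)² = (20 + 12)² = 32² = 1024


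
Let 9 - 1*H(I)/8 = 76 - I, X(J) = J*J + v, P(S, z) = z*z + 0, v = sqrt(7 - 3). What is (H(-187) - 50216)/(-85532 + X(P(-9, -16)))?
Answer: 26124/9997 ≈ 2.6132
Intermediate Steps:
v = 2 (v = sqrt(4) = 2)
P(S, z) = z**2 (P(S, z) = z**2 + 0 = z**2)
X(J) = 2 + J**2 (X(J) = J*J + 2 = J**2 + 2 = 2 + J**2)
H(I) = -536 + 8*I (H(I) = 72 - 8*(76 - I) = 72 + (-608 + 8*I) = -536 + 8*I)
(H(-187) - 50216)/(-85532 + X(P(-9, -16))) = ((-536 + 8*(-187)) - 50216)/(-85532 + (2 + ((-16)**2)**2)) = ((-536 - 1496) - 50216)/(-85532 + (2 + 256**2)) = (-2032 - 50216)/(-85532 + (2 + 65536)) = -52248/(-85532 + 65538) = -52248/(-19994) = -52248*(-1/19994) = 26124/9997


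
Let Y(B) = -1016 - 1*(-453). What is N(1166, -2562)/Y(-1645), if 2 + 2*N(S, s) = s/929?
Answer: 2210/523027 ≈ 0.0042254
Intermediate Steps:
N(S, s) = -1 + s/1858 (N(S, s) = -1 + (s/929)/2 = -1 + s/1858)
Y(B) = -563 (Y(B) = -1016 + 453 = -563)
N(1166, -2562)/Y(-1645) = (-1 + (1/1858)*(-2562))/(-563) = (-1 - 1281/929)*(-1/563) = -2210/929*(-1/563) = 2210/523027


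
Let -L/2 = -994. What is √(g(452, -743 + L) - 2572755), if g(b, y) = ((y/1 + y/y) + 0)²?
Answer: I*√1020239 ≈ 1010.1*I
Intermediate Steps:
L = 1988 (L = -2*(-994) = 1988)
g(b, y) = (1 + y)² (g(b, y) = ((y*1 + 1) + 0)² = ((y + 1) + 0)² = ((1 + y) + 0)² = (1 + y)²)
√(g(452, -743 + L) - 2572755) = √((1 + (-743 + 1988))² - 2572755) = √((1 + 1245)² - 2572755) = √(1246² - 2572755) = √(1552516 - 2572755) = √(-1020239) = I*√1020239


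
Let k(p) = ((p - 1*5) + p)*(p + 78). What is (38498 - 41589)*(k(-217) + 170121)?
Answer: -714459922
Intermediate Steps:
k(p) = (-5 + 2*p)*(78 + p) (k(p) = ((p - 5) + p)*(78 + p) = ((-5 + p) + p)*(78 + p) = (-5 + 2*p)*(78 + p))
(38498 - 41589)*(k(-217) + 170121) = (38498 - 41589)*((-390 + 2*(-217)² + 151*(-217)) + 170121) = -3091*((-390 + 2*47089 - 32767) + 170121) = -3091*((-390 + 94178 - 32767) + 170121) = -3091*(61021 + 170121) = -3091*231142 = -714459922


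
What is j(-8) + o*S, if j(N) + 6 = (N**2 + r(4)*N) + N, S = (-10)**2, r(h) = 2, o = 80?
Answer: 8034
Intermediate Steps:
S = 100
j(N) = -6 + N**2 + 3*N (j(N) = -6 + ((N**2 + 2*N) + N) = -6 + (N**2 + 3*N) = -6 + N**2 + 3*N)
j(-8) + o*S = (-6 + (-8)**2 + 3*(-8)) + 80*100 = (-6 + 64 - 24) + 8000 = 34 + 8000 = 8034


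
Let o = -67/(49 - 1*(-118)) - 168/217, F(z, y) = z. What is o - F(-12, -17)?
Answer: 56039/5177 ≈ 10.825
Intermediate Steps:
o = -6085/5177 (o = -67/(49 + 118) - 168*1/217 = -67/167 - 24/31 = -6085/5177 ≈ -1.1754)
o - F(-12, -17) = -6085/5177 - 1*(-12) = -6085/5177 + 12 = 56039/5177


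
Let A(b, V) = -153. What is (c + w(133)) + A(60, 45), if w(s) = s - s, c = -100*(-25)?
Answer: 2347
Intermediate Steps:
c = 2500
w(s) = 0
(c + w(133)) + A(60, 45) = (2500 + 0) - 153 = 2500 - 153 = 2347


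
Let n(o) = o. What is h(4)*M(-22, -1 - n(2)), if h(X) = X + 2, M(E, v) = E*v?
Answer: 396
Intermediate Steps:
h(X) = 2 + X
h(4)*M(-22, -1 - n(2)) = (2 + 4)*(-22*(-1 - 1*2)) = 6*(-22*(-1 - 2)) = 6*(-22*(-3)) = 6*66 = 396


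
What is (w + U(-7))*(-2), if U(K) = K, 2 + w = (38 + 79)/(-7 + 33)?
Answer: 9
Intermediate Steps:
w = 5/2 (w = -2 + (38 + 79)/(-7 + 33) = -2 + 117/26 = -2 + 117*(1/26) = -2 + 9/2 = 5/2 ≈ 2.5000)
(w + U(-7))*(-2) = (5/2 - 7)*(-2) = -9/2*(-2) = 9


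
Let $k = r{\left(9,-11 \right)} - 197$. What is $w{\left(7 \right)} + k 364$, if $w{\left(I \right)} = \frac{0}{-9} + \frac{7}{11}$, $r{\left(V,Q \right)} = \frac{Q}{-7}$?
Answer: $- \frac{782489}{11} \approx -71135.0$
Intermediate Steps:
$r{\left(V,Q \right)} = - \frac{Q}{7}$ ($r{\left(V,Q \right)} = Q \left(- \frac{1}{7}\right) = - \frac{Q}{7}$)
$w{\left(I \right)} = \frac{7}{11}$ ($w{\left(I \right)} = 0 \left(- \frac{1}{9}\right) + 7 \cdot \frac{1}{11} = 0 + \frac{7}{11} = \frac{7}{11}$)
$k = - \frac{1368}{7}$ ($k = \left(- \frac{1}{7}\right) \left(-11\right) - 197 = \frac{11}{7} - 197 = - \frac{1368}{7} \approx -195.43$)
$w{\left(7 \right)} + k 364 = \frac{7}{11} - 71136 = - \frac{782489}{11}$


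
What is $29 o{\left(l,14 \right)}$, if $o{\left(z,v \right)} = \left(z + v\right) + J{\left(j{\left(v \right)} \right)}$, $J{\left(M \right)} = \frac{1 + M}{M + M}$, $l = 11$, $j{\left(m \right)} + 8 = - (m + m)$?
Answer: $\frac{53215}{72} \approx 739.1$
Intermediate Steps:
$j{\left(m \right)} = -8 - 2 m$ ($j{\left(m \right)} = -8 - \left(m + m\right) = -8 - 2 m$)
$J{\left(M \right)} = \frac{1 + M}{2 M}$
$o{\left(z,v \right)} = v + z + \frac{-7 - 2 v}{2 \left(-8 - 2 v\right)}$ ($o{\left(z,v \right)} = \left(z + v\right) + \frac{1 - \left(8 + 2 v\right)}{2 \left(-8 - 2 v\right)} = \left(v + z\right) + \frac{-7 - 2 v}{2 \left(-8 - 2 v\right)} = v + z + \frac{-7 - 2 v}{2 \left(-8 - 2 v\right)}$)
$29 o{\left(l,14 \right)} = 29 \frac{\frac{7}{4} + \frac{1}{2} \cdot 14 + \left(4 + 14\right) \left(14 + 11\right)}{4 + 14} = 29 \frac{\frac{7}{4} + 7 + 18 \cdot 25}{18} = 29 \frac{\frac{7}{4} + 7 + 450}{18} = 29 \cdot \frac{1}{18} \cdot \frac{1835}{4} = 29 \cdot \frac{1835}{72} = \frac{53215}{72}$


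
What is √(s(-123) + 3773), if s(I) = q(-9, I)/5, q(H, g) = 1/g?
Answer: √1427042310/615 ≈ 61.425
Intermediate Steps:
s(I) = 1/(5*I) (s(I) = 1/(I*5) = (⅕)/I = 1/(5*I))
√(s(-123) + 3773) = √((⅕)/(-123) + 3773) = √((⅕)*(-1/123) + 3773) = √(-1/615 + 3773) = √(2320394/615) = √1427042310/615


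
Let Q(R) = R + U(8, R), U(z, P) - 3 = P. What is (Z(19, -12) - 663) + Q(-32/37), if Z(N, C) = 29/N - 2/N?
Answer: -464197/703 ≈ -660.31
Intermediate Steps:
Z(N, C) = 27/N
U(z, P) = 3 + P
Q(R) = 3 + 2*R (Q(R) = R + (3 + R) = 3 + 2*R)
(Z(19, -12) - 663) + Q(-32/37) = (27/19 - 663) + (3 + 2*(-32/37)) = -12570/19 + (3 - 64/37) = -12570/19 + 47/37 = -464197/703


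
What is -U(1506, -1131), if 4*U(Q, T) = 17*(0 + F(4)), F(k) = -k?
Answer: 17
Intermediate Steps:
U(Q, T) = -17 (U(Q, T) = (17*(0 - 1*4))/4 = (17*(0 - 4))/4 = (17*(-4))/4 = (¼)*(-68) = -17)
-U(1506, -1131) = -1*(-17) = 17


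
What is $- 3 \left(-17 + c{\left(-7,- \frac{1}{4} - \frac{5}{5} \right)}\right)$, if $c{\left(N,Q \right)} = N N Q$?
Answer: $\frac{939}{4} \approx 234.75$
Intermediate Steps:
$c{\left(N,Q \right)} = Q N^{2}$ ($c{\left(N,Q \right)} = N^{2} Q = Q N^{2}$)
$- 3 \left(-17 + c{\left(-7,- \frac{1}{4} - \frac{5}{5} \right)}\right) = - 3 \left(-17 + \left(- \frac{1}{4} - \frac{5}{5}\right) \left(-7\right)^{2}\right) = - 3 \left(-17 + \left(\left(-1\right) \frac{1}{4} - 1\right) 49\right) = - 3 \left(-17 + \left(- \frac{1}{4} - 1\right) 49\right) = - 3 \left(-17 - \frac{245}{4}\right) = \left(-3\right) \left(- \frac{313}{4}\right) = \frac{939}{4}$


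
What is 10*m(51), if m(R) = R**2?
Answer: 26010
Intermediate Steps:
10*m(51) = 10*51**2 = 10*2601 = 26010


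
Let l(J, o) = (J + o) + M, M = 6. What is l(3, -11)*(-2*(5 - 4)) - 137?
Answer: -133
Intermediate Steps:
l(J, o) = 6 + J + o (l(J, o) = (J + o) + 6 = 6 + J + o)
l(3, -11)*(-2*(5 - 4)) - 137 = (6 + 3 - 11)*(-2*(5 - 4)) - 137 = -(-4) - 137 = -2*(-2) - 137 = 4 - 137 = -133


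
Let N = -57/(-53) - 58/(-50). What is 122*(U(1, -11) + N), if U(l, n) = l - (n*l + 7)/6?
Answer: 1892342/3975 ≈ 476.06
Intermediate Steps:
N = 2962/1325 (N = -57*(-1/53) - 58*(-1/50) = 57/53 + 29/25 = 2962/1325 ≈ 2.2355)
U(l, n) = -7/6 + l - l*n/6 (U(l, n) = l - (l*n + 7)/6 = l - (7 + l*n)/6 = l - (7/6 + l*n/6) = l + (-7/6 - l*n/6) = -7/6 + l - l*n/6)
122*(U(1, -11) + N) = 122*((-7/6 + 1 - 1/6*1*(-11)) + 2962/1325) = 122*((-7/6 + 1 + 11/6) + 2962/1325) = 122*(5/3 + 2962/1325) = 122*(15511/3975) = 1892342/3975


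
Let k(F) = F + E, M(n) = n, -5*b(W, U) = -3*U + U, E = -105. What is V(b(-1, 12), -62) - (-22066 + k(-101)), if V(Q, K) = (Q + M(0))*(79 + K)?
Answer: 111768/5 ≈ 22354.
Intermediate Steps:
b(W, U) = 2*U/5 (b(W, U) = -(-3*U + U)/5 = -(-2)*U/5 = 2*U/5)
V(Q, K) = Q*(79 + K) (V(Q, K) = (Q + 0)*(79 + K) = Q*(79 + K))
k(F) = -105 + F (k(F) = F - 105 = -105 + F)
V(b(-1, 12), -62) - (-22066 + k(-101)) = ((⅖)*12)*(79 - 62) - (-22066 + (-105 - 101)) = (24/5)*17 - (-22066 - 206) = 408/5 - 1*(-22272) = 408/5 + 22272 = 111768/5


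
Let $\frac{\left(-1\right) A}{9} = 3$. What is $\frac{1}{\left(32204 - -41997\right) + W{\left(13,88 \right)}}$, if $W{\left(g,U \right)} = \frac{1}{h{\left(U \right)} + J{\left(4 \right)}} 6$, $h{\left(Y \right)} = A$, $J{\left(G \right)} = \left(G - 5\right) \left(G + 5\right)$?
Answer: $\frac{6}{445205} \approx 1.3477 \cdot 10^{-5}$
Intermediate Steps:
$J{\left(G \right)} = \left(-5 + G\right) \left(5 + G\right)$
$A = -27$ ($A = \left(-9\right) 3 = -27$)
$h{\left(Y \right)} = -27$
$W{\left(g,U \right)} = - \frac{1}{6}$ ($W{\left(g,U \right)} = \frac{1}{-27 - \left(25 - 4^{2}\right)} 6 = \frac{1}{-27 + \left(-25 + 16\right)} 6 = \frac{1}{-27 - 9} \cdot 6 = \frac{1}{-36} \cdot 6 = \left(- \frac{1}{36}\right) 6 = - \frac{1}{6}$)
$\frac{1}{\left(32204 - -41997\right) + W{\left(13,88 \right)}} = \frac{1}{\left(32204 - -41997\right) - \frac{1}{6}} = \frac{1}{\left(32204 + 41997\right) - \frac{1}{6}} = \frac{1}{74201 - \frac{1}{6}} = \frac{1}{\frac{445205}{6}} = \frac{6}{445205}$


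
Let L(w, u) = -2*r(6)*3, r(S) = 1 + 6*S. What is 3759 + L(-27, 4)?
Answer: 3537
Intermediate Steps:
L(w, u) = -222 (L(w, u) = -2*(1 + 6*6)*3 = -2*(1 + 36)*3 = -2*37*3 = -74*3 = -222)
3759 + L(-27, 4) = 3759 - 222 = 3537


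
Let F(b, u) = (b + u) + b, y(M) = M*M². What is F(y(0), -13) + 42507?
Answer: 42494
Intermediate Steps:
y(M) = M³
F(b, u) = u + 2*b
F(y(0), -13) + 42507 = (-13 + 2*0³) + 42507 = (-13 + 2*0) + 42507 = (-13 + 0) + 42507 = -13 + 42507 = 42494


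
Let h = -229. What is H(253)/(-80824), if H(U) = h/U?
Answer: 229/20448472 ≈ 1.1199e-5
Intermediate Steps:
H(U) = -229/U
H(253)/(-80824) = -229/253/(-80824) = -229*1/253*(-1/80824) = -229/253*(-1/80824) = 229/20448472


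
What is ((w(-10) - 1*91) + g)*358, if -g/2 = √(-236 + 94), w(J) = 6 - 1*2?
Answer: -31146 - 716*I*√142 ≈ -31146.0 - 8532.1*I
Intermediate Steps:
w(J) = 4 (w(J) = 6 - 2 = 4)
g = -2*I*√142 (g = -2*√(-236 + 94) = -2*I*√142 ≈ -23.833*I)
((w(-10) - 1*91) + g)*358 = ((4 - 1*91) - 2*I*√142)*358 = ((4 - 91) - 2*I*√142)*358 = (-87 - 2*I*√142)*358 = -31146 - 716*I*√142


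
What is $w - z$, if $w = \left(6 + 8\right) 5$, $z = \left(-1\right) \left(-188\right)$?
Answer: $-118$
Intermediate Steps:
$z = 188$
$w = 70$ ($w = 14 \cdot 5 = 70$)
$w - z = 70 - 188 = -118$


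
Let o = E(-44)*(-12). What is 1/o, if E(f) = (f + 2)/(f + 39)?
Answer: -5/504 ≈ -0.0099206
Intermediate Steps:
E(f) = (2 + f)/(39 + f)
o = -504/5 (o = ((2 - 44)/(39 - 44))*(-12) = (-42/(-5))*(-12) = -⅕*(-42)*(-12) = (42/5)*(-12) = -504/5 ≈ -100.80)
1/o = 1/(-504/5) = -5/504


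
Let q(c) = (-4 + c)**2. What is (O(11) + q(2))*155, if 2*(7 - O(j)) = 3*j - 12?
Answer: 155/2 ≈ 77.500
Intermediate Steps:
O(j) = 13 - 3*j/2 (O(j) = 7 - (3*j - 12)/2 = 7 - (-12 + 3*j)/2 = 7 + (6 - 3*j/2) = 13 - 3*j/2)
(O(11) + q(2))*155 = ((13 - 3/2*11) + (-4 + 2)**2)*155 = ((13 - 33/2) + (-2)**2)*155 = (-7/2 + 4)*155 = (1/2)*155 = 155/2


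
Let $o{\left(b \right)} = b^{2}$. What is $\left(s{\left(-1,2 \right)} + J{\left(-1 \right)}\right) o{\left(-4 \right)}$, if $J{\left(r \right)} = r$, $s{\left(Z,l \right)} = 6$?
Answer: $80$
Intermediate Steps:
$\left(s{\left(-1,2 \right)} + J{\left(-1 \right)}\right) o{\left(-4 \right)} = \left(6 - 1\right) \left(-4\right)^{2} = 5 \cdot 16 = 80$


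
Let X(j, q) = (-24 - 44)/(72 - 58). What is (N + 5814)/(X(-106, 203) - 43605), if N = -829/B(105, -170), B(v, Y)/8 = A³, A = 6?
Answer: -70320341/527504832 ≈ -0.13331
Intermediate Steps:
B(v, Y) = 1728 (B(v, Y) = 8*6³ = 8*216 = 1728)
N = -829/1728 ≈ -0.47975
X(j, q) = -34/7 (X(j, q) = -68/14 = -68*1/14 = -34/7)
(N + 5814)/(X(-106, 203) - 43605) = (-829/1728 + 5814)/(-34/7 - 43605) = 10045763/(1728*(-305269/7)) = (10045763/1728)*(-7/305269) = -70320341/527504832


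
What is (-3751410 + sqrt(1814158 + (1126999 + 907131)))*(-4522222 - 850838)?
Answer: 20156551014600 - 21492240*sqrt(240518) ≈ 2.0146e+13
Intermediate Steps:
(-3751410 + sqrt(1814158 + (1126999 + 907131)))*(-4522222 - 850838) = (-3751410 + sqrt(1814158 + 2034130))*(-5373060) = (-3751410 + sqrt(3848288))*(-5373060) = (-3751410 + 4*sqrt(240518))*(-5373060) = 20156551014600 - 21492240*sqrt(240518)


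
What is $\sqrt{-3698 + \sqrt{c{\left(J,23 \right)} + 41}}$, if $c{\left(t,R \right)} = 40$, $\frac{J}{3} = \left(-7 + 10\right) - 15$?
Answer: $i \sqrt{3689} \approx 60.737 i$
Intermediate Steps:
$J = -36$ ($J = 3 \left(\left(-7 + 10\right) - 15\right) = 3 \left(3 - 15\right) = 3 \left(-12\right) = -36$)
$\sqrt{-3698 + \sqrt{c{\left(J,23 \right)} + 41}} = \sqrt{-3698 + \sqrt{40 + 41}} = \sqrt{-3698 + \sqrt{81}} = \sqrt{-3698 + 9} = \sqrt{-3689} = i \sqrt{3689}$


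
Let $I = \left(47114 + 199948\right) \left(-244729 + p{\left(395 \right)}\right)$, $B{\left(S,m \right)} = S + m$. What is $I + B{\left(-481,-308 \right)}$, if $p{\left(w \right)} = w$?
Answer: $-60365647497$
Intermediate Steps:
$I = -60365646708$ ($I = \left(47114 + 199948\right) \left(-244729 + 395\right) = 247062 \left(-244334\right) = -60365646708$)
$I + B{\left(-481,-308 \right)} = -60365646708 - 789 = -60365647497$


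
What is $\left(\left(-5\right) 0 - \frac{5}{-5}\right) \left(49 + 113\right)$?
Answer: $162$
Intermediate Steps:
$\left(\left(-5\right) 0 - \frac{5}{-5}\right) \left(49 + 113\right) = \left(0 - -1\right) 162 = \left(0 + 1\right) 162 = 1 \cdot 162 = 162$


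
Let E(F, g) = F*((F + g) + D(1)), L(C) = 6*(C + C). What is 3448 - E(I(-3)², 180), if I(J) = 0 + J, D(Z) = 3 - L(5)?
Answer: 2260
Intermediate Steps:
L(C) = 12*C (L(C) = 6*(2*C) = 12*C)
D(Z) = -57 (D(Z) = 3 - 12*5 = 3 - 1*60 = 3 - 60 = -57)
I(J) = J
E(F, g) = F*(-57 + F + g) (E(F, g) = F*((F + g) - 57) = F*(-57 + F + g))
3448 - E(I(-3)², 180) = 3448 - (-3)²*(-57 + (-3)² + 180) = 3448 - 9*(-57 + 9 + 180) = 3448 - 9*132 = 3448 - 1*1188 = 3448 - 1188 = 2260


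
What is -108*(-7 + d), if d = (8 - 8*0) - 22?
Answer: 2268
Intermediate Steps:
d = -14 (d = (8 + 0) - 22 = 8 - 22 = -14)
-108*(-7 + d) = -108*(-7 - 14) = -108*(-21) = 2268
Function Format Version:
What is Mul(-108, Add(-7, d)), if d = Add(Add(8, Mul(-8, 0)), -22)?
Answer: 2268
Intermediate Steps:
d = -14 (d = Add(Add(8, 0), -22) = Add(8, -22) = -14)
Mul(-108, Add(-7, d)) = Mul(-108, Add(-7, -14)) = Mul(-108, -21) = 2268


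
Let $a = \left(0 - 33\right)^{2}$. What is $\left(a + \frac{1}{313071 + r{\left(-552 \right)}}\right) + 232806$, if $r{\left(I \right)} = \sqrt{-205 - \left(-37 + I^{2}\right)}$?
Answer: $\frac{7641642479861402}{32671251971} - \frac{2 i \sqrt{76218}}{98013755913} \approx 2.339 \cdot 10^{5} - 5.6334 \cdot 10^{-9} i$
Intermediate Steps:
$r{\left(I \right)} = \sqrt{-168 - I^{2}}$
$a = 1089$ ($a = \left(-33\right)^{2} = 1089$)
$\left(a + \frac{1}{313071 + r{\left(-552 \right)}}\right) + 232806 = \left(1089 + \frac{1}{313071 + \sqrt{-168 - \left(-552\right)^{2}}}\right) + 232806 = \left(1089 + \frac{1}{313071 + \sqrt{-168 - 304704}}\right) + 232806 = \left(1089 + \frac{1}{313071 + \sqrt{-304872}}\right) + 232806 = \left(1089 + \frac{1}{313071 + 2 i \sqrt{76218}}\right) + 232806 = 233895 + \frac{1}{313071 + 2 i \sqrt{76218}}$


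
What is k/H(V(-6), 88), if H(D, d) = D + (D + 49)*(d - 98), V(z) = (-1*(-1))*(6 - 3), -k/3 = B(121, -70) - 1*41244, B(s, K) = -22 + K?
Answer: -124008/517 ≈ -239.86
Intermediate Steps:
k = 124008 (k = -3*((-22 - 70) - 1*41244) = -3*(-92 - 41244) = -3*(-41336) = 124008)
V(z) = 3 (V(z) = 1*3 = 3)
H(D, d) = D + (-98 + d)*(49 + D) (H(D, d) = D + (49 + D)*(-98 + d) = D + (-98 + d)*(49 + D))
k/H(V(-6), 88) = 124008/(-4802 - 97*3 + 49*88 + 3*88) = 124008/(-4802 - 291 + 4312 + 264) = 124008/(-517) = 124008*(-1/517) = -124008/517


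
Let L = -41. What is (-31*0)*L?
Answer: 0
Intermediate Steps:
(-31*0)*L = -31*0*(-41) = 0*(-41) = 0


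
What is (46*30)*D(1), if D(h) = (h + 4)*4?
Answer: 27600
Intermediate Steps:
D(h) = 16 + 4*h (D(h) = (4 + h)*4 = 16 + 4*h)
(46*30)*D(1) = (46*30)*(16 + 4*1) = 1380*(16 + 4) = 1380*20 = 27600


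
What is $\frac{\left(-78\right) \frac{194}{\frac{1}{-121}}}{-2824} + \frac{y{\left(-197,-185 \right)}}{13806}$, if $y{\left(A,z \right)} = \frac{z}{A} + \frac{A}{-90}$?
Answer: $- \frac{56023233164143}{86407474140} \approx -648.36$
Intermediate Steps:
$y{\left(A,z \right)} = - \frac{A}{90} + \frac{z}{A}$ ($y{\left(A,z \right)} = \frac{z}{A} + A \left(- \frac{1}{90}\right) = \frac{z}{A} - \frac{A}{90} = - \frac{A}{90} + \frac{z}{A}$)
$\frac{\left(-78\right) \frac{194}{\frac{1}{-121}}}{-2824} + \frac{y{\left(-197,-185 \right)}}{13806} = \frac{\left(-78\right) \frac{194}{\frac{1}{-121}}}{-2824} + \frac{\left(- \frac{1}{90}\right) \left(-197\right) - \frac{185}{-197}}{13806} = - 78 \frac{194}{- \frac{1}{121}} \left(- \frac{1}{2824}\right) + \left(\frac{197}{90} - - \frac{185}{197}\right) \frac{1}{13806} = - 78 \cdot 194 \left(-121\right) \left(- \frac{1}{2824}\right) + \left(\frac{197}{90} + \frac{185}{197}\right) \frac{1}{13806} = \left(-78\right) \left(-23474\right) \left(- \frac{1}{2824}\right) + \frac{55459}{17730} \cdot \frac{1}{13806} = 1830972 \left(- \frac{1}{2824}\right) + \frac{55459}{244780380} = - \frac{457743}{706} + \frac{55459}{244780380} = - \frac{56023233164143}{86407474140}$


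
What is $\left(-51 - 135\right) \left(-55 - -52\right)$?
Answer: $558$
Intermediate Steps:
$\left(-51 - 135\right) \left(-55 - -52\right) = - 186 \left(-55 + 52\right) = \left(-186\right) \left(-3\right) = 558$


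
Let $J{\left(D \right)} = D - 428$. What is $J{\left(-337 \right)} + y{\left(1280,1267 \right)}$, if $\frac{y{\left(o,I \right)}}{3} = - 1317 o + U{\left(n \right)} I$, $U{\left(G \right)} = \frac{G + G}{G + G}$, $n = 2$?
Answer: $-5054244$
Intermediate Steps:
$J{\left(D \right)} = -428 + D$
$U{\left(G \right)} = 1$ ($U{\left(G \right)} = \frac{2 G}{2 G} = 2 G \frac{1}{2 G} = 1$)
$y{\left(o,I \right)} = - 3951 o + 3 I$ ($y{\left(o,I \right)} = 3 \left(- 1317 o + 1 I\right) = 3 \left(- 1317 o + I\right) = 3 \left(I - 1317 o\right) = - 3951 o + 3 I$)
$J{\left(-337 \right)} + y{\left(1280,1267 \right)} = \left(-428 - 337\right) + \left(\left(-3951\right) 1280 + 3 \cdot 1267\right) = -765 + \left(-5057280 + 3801\right) = -765 - 5053479 = -5054244$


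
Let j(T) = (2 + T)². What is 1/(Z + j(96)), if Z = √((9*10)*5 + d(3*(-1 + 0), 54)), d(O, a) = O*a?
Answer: 2401/23059132 - 3*√2/23059132 ≈ 0.00010394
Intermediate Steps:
Z = 12*√2 (Z = √((9*10)*5 + (3*(-1 + 0))*54) = √(90*5 + (3*(-1))*54) = √(450 - 3*54) = √(450 - 162) = √288 = 12*√2 ≈ 16.971)
1/(Z + j(96)) = 1/(12*√2 + (2 + 96)²) = 1/(12*√2 + 98²) = 1/(12*√2 + 9604) = 1/(9604 + 12*√2)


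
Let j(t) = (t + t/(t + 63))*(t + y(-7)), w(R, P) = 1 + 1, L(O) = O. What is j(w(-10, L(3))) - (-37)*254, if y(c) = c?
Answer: 122042/13 ≈ 9387.8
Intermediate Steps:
w(R, P) = 2
j(t) = (-7 + t)*(t + t/(63 + t)) (j(t) = (t + t/(t + 63))*(t - 7) = (t + t/(63 + t))*(-7 + t) = (-7 + t)*(t + t/(63 + t)))
j(w(-10, L(3))) - (-37)*254 = 2*(-448 + 2² + 57*2)/(63 + 2) - (-37)*254 = 2*(-448 + 4 + 114)/65 - 1*(-9398) = 2*(1/65)*(-330) + 9398 = -132/13 + 9398 = 122042/13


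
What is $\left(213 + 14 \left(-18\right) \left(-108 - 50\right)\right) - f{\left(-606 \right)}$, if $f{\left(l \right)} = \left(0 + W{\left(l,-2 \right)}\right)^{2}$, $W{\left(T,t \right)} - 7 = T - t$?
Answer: $-316380$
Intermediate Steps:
$W{\left(T,t \right)} = 7 + T - t$ ($W{\left(T,t \right)} = 7 + \left(T - t\right) = 7 + T - t$)
$f{\left(l \right)} = \left(9 + l\right)^{2}$ ($f{\left(l \right)} = \left(0 + \left(7 + l - -2\right)\right)^{2} = \left(0 + \left(7 + l + 2\right)\right)^{2} = \left(0 + \left(9 + l\right)\right)^{2} = \left(9 + l\right)^{2}$)
$\left(213 + 14 \left(-18\right) \left(-108 - 50\right)\right) - f{\left(-606 \right)} = \left(213 + 14 \left(-18\right) \left(-108 - 50\right)\right) - \left(9 - 606\right)^{2} = \left(213 - 252 \left(-108 - 50\right)\right) - \left(-597\right)^{2} = \left(213 - -39816\right) - 356409 = \left(213 + 39816\right) - 356409 = 40029 - 356409 = -316380$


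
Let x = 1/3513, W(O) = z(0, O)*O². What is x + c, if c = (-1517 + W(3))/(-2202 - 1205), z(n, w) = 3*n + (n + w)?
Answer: 5237777/11968791 ≈ 0.43762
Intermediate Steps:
z(n, w) = w + 4*n
W(O) = O³ (W(O) = (O + 4*0)*O² = (O + 0)*O² = O*O² = O³)
c = 1490/3407 (c = (-1517 + 3³)/(-2202 - 1205) = (-1517 + 27)/(-3407) = -1490*(-1/3407) = 1490/3407 ≈ 0.43734)
x = 1/3513 ≈ 0.00028466
x + c = 1/3513 + 1490/3407 = 5237777/11968791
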